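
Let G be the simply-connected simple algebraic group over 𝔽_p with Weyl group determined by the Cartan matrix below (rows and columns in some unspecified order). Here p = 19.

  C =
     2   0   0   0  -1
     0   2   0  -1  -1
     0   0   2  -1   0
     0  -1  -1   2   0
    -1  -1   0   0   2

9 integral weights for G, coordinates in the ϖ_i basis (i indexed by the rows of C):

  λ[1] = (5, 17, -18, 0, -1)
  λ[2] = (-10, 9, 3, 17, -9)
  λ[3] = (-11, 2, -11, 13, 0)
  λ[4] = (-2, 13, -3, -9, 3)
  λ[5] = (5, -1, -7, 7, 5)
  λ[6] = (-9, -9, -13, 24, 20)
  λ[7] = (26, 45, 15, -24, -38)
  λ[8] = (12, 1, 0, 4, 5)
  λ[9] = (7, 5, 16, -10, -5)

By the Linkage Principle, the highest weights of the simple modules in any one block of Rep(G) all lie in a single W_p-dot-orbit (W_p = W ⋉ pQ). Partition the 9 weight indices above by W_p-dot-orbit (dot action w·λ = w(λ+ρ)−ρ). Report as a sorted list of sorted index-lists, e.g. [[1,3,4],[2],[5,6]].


C ↔ A_5 under row/col permutation; |W(A_5)| = 720.

W_19-reps of the 9 weights in Ā_19 (same 5-coord order as C):

  λ_1+ρ ↦ (0, 2, 5, 11, 0);  λ_2+ρ ↦ (1, 4, 8, 2, 3);  λ_3+ρ ↦ (1, 4, 8, 2, 3);  λ_4+ρ ↦ (1, 4, 8, 2, 3);  λ_5+ρ ↦ (5, 0, 5, 2, 6);  λ_6+ρ ↦ (5, 0, 5, 2, 6);  λ_7+ρ ↦ (1, 4, 8, 2, 3);  λ_8+ρ ↦ (5, 0, 5, 2, 6);  λ_9+ρ ↦ (1, 4, 8, 2, 3)

3 distinct reps among the 9 weights ⇒ 3 W_19-linkage classes:

[[1], [2, 3, 4, 7, 9], [5, 6, 8]]


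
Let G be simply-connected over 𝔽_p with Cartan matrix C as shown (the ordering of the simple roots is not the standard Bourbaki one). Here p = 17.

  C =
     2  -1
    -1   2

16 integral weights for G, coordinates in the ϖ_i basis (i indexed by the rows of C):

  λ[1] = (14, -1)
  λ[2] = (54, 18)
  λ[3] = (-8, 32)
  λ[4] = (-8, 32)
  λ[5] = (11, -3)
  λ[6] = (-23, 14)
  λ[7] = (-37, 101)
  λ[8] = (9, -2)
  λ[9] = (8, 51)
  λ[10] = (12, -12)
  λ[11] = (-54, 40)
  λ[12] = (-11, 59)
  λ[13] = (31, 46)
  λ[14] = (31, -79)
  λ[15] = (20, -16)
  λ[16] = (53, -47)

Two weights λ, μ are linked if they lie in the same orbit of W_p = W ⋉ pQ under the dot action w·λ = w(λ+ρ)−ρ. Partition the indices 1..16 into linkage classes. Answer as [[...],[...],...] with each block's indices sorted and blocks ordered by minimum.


Root system A_2: the 2×2 matrix C matches after relabeling.

Each λ_j+ρ reduced to Ā_17; 2-tuples below use C's row order:

  λ_1 → (15, 0)
  λ_2 → (2, 11)
  λ_3 → (9, 1)
  λ_4 → (9, 1)
  λ_5 → (10, 2)
  λ_6 → (10, 2)
  λ_7 → (15, 0)
  λ_8 → (9, 1)
  λ_9 → (9, 1)
  λ_10 → (2, 11)
  λ_11 → (10, 2)
  λ_12 → (9, 1)
  λ_13 → (2, 11)
  λ_14 → (10, 2)
  λ_15 → (2, 11)
  λ_16 → (3, 5)

The 16 indices split into 5 linkage classes (same alcove rep ⇔ same W_17-dot-orbit):

[[1, 7], [2, 10, 13, 15], [3, 4, 8, 9, 12], [5, 6, 11, 14], [16]]


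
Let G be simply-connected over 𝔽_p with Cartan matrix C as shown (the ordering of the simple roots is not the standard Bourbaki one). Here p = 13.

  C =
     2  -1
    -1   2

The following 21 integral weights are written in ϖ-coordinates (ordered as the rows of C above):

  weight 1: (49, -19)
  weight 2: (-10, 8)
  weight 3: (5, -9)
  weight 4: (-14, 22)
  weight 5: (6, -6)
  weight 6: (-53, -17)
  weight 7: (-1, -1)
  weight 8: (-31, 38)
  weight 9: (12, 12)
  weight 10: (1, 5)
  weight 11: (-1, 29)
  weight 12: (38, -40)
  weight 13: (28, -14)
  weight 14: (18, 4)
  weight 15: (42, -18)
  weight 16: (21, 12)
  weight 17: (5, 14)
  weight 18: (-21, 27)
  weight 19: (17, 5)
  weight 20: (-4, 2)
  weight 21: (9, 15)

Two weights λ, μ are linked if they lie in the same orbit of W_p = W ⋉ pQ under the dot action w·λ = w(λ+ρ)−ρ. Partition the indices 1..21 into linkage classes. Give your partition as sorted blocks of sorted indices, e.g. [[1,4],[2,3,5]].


Dynkin diagram of C (from the 2 off-diagonal −1 entries): A_2.

W_13-reps of the 21 weights in Ā_13 (same 2-coord order as C):

  λ_1+ρ ↦ (2, 6) · λ_2+ρ ↦ (9, 0) · λ_3+ρ ↦ (2, 6) · λ_4+ρ ↦ (3, 0) · λ_5+ρ ↦ (2, 5) · λ_6+ρ ↦ (3, 0) · λ_7+ρ ↦ (0, 0) · λ_8+ρ ↦ (9, 0) · λ_9+ρ ↦ (0, 0) · λ_10+ρ ↦ (2, 6) · λ_11+ρ ↦ (9, 0) · λ_12+ρ ↦ (0, 0) · λ_13+ρ ↦ (3, 0) · λ_14+ρ ↦ (2, 6) · λ_15+ρ ↦ (9, 0) · λ_16+ρ ↦ (9, 0) · λ_17+ρ ↦ (2, 5) · λ_18+ρ ↦ (2, 5) · λ_19+ρ ↦ (2, 5) · λ_20+ρ ↦ (3, 0) · λ_21+ρ ↦ (3, 0)

Partition of {1..21} into 5 W_13-dot-orbits:

[[1, 3, 10, 14], [2, 8, 11, 15, 16], [4, 6, 13, 20, 21], [5, 17, 18, 19], [7, 9, 12]]


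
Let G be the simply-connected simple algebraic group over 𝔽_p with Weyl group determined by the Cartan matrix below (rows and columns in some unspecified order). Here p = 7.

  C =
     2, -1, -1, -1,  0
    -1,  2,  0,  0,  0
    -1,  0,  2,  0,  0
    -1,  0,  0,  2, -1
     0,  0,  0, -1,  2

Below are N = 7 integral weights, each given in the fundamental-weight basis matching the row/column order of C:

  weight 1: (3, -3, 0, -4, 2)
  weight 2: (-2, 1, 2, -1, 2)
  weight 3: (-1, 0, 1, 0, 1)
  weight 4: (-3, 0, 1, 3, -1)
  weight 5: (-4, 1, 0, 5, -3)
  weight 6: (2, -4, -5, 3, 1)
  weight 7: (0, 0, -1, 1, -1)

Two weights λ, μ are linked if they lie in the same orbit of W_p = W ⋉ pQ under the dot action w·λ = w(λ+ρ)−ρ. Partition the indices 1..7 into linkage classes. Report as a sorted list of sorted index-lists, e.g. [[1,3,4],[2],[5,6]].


Root system D_5: the 5×5 matrix C matches after relabeling.

Alcove-folded reps (p=7, 7 weights, presented ϖ-order):

  [1] (1, 1, 0, 2, 0)
  [2] (0, 1, 2, 1, 2)
  [3] (0, 1, 2, 1, 2)
  [4] (1, 1, 0, 2, 0)
  [5] (0, 1, 2, 1, 2)
  [6] (1, 1, 0, 2, 0)
  [7] (1, 1, 0, 2, 0)

These 7 weights hit 2 W_7-dot-orbits; sizes (4, 3):

[[1, 4, 6, 7], [2, 3, 5]]


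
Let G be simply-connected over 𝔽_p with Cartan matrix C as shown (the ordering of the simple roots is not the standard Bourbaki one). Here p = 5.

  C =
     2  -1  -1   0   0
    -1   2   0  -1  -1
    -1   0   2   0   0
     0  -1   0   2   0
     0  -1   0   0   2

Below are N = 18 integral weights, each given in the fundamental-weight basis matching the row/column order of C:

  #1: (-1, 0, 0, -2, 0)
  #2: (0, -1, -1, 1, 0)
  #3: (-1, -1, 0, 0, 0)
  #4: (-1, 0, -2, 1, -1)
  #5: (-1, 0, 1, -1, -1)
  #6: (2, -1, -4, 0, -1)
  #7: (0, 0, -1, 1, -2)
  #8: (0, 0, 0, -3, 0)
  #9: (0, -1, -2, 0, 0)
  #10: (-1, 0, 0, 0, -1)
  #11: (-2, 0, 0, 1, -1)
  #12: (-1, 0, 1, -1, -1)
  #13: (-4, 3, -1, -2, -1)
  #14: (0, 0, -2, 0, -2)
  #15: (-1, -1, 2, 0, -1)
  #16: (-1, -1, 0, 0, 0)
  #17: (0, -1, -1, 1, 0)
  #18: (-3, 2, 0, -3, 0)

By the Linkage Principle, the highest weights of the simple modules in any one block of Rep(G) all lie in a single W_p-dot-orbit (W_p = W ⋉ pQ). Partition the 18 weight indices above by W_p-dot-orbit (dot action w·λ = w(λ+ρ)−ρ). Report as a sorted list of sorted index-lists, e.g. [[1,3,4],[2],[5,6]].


Dynkin diagram of C (from the 8 off-diagonal −1 entries): D_5.

Alcove-folded reps (p=5, 18 weights, presented ϖ-order):

  [1] (0, 0, 1, 1, 1)
  [2] (1, 0, 0, 2, 1)
  [3] (0, 0, 1, 1, 1)
  [4] (1, 0, 0, 2, 0)
  [5] (0, 1, 2, 0, 0)
  [6] (0, 0, 3, 1, 0)
  [7] (1, 0, 0, 2, 1)
  [8] (0, 1, 1, 1, 0)
  [9] (0, 0, 1, 1, 1)
  [10] (0, 1, 1, 1, 0)
  [11] (1, 0, 0, 2, 0)
  [12] (0, 1, 2, 0, 0)
  [13] (0, 0, 3, 1, 0)
  [14] (0, 0, 1, 1, 1)
  [15] (0, 0, 3, 1, 0)
  [16] (0, 0, 1, 1, 1)
  [17] (1, 0, 0, 2, 1)
  [18] (0, 1, 1, 1, 0)

These 18 weights hit 6 W_5-dot-orbits; sizes (5, 3, 2, 2, 3, 3):

[[1, 3, 9, 14, 16], [2, 7, 17], [4, 11], [5, 12], [6, 13, 15], [8, 10, 18]]


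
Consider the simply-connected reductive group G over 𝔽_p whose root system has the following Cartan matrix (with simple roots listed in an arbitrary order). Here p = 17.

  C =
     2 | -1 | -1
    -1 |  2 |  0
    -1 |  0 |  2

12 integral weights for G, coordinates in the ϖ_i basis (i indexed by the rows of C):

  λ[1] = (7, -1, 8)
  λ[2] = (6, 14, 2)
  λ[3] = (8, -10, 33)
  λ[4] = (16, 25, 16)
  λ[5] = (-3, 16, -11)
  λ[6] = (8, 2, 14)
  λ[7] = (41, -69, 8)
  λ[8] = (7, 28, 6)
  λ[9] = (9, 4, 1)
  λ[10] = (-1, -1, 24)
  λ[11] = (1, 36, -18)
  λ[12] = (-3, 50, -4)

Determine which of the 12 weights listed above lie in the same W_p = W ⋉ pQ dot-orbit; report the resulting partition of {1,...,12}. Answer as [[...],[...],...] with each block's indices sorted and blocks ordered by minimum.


Type A_3, rank 3, |W|=24; reorder rows/cols to standard.

Ā_17 reps of the 12 weights (A_3, coords as presented):

  λ_1+ρ ↦ (8, 0, 9);  λ_2+ρ ↦ (2, 7, 5);  λ_3+ρ ↦ (8, 0, 9);  λ_4+ρ ↦ (8, 0, 9);  λ_5+ρ ↦ (10, 5, 2);  λ_6+ρ ↦ (2, 7, 5);  λ_7+ρ ↦ (8, 0, 9);  λ_8+ρ ↦ (2, 7, 5);  λ_9+ρ ↦ (10, 5, 2);  λ_10+ρ ↦ (8, 0, 9);  λ_11+ρ ↦ (0, 2, 12);  λ_12+ρ ↦ (0, 2, 12)

Partition of {1..12} into 4 W_17-dot-orbits:

[[1, 3, 4, 7, 10], [2, 6, 8], [5, 9], [11, 12]]


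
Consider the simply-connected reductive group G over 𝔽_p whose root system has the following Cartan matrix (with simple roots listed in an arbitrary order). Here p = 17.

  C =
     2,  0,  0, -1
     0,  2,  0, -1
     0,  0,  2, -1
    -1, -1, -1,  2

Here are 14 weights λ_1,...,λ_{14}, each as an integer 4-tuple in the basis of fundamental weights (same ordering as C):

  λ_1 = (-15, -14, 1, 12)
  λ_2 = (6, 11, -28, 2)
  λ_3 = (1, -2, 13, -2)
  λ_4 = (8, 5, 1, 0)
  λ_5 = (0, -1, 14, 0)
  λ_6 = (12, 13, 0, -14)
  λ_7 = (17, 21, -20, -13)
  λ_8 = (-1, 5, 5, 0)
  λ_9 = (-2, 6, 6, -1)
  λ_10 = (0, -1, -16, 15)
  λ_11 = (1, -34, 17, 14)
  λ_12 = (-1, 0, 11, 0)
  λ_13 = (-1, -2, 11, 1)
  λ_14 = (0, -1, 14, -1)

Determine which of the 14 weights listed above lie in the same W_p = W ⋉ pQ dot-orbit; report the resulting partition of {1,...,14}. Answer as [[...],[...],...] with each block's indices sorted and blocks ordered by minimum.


Type D_4, rank 4, |W|=192; reorder rows/cols to standard.

W_17-reps of the 14 weights in Ā_17 (same 4-coord order as C):

  1: (0, 1, 12, 1) · 2: (5, 0, 5, 2) · 3: (0, 1, 12, 1) · 4: (8, 5, 1, 1) · 5: (1, 0, 15, 0) · 6: (0, 1, 12, 1) · 7: (1, 5, 2, 3) · 8: (0, 6, 6, 1) · 9: (0, 6, 6, 1) · 10: (1, 0, 15, 0) · 11: (1, 0, 15, 0) · 12: (0, 1, 12, 1) · 13: (0, 1, 12, 1) · 14: (1, 0, 15, 0)

Partition of {1..14} into 6 W_17-dot-orbits:

[[1, 3, 6, 12, 13], [2], [4], [5, 10, 11, 14], [7], [8, 9]]


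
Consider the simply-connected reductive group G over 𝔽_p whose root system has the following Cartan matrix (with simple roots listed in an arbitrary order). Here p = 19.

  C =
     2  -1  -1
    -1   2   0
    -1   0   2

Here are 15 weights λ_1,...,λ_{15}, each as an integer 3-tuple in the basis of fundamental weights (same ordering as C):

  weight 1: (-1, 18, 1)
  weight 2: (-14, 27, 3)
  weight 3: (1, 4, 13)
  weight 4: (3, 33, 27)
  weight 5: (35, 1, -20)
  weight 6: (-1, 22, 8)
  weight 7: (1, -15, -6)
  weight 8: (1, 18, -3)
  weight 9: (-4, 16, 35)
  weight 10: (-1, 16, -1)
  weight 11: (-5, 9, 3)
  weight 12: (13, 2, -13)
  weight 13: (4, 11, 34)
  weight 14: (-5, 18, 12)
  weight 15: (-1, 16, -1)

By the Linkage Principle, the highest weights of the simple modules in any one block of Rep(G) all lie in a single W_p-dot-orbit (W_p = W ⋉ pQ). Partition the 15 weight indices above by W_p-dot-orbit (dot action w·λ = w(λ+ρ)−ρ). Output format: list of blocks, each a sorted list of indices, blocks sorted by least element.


Cartan matrix: type A_3 (|W|=24); un-permuting the 3 rows.

λ_j+ρ reflected into Ā_19 (⟨·,θ^∨⟩≤19); 3-tuples as given:

    1: (0, 17, 0)
    2: (4, 6, 0)
    3: (2, 3, 12)
    4: (4, 6, 0)
    5: (0, 17, 0)
    6: (4, 6, 0)
    7: (2, 3, 12)
    8: (0, 17, 0)
    9: (2, 3, 12)
    10: (0, 17, 0)
    11: (4, 6, 0)
    12: (2, 3, 12)
    13: (2, 3, 12)
    14: (4, 6, 0)
    15: (0, 17, 0)

These 15 weights hit 3 W_19-dot-orbits; sizes (5, 5, 5):

[[1, 5, 8, 10, 15], [2, 4, 6, 11, 14], [3, 7, 9, 12, 13]]


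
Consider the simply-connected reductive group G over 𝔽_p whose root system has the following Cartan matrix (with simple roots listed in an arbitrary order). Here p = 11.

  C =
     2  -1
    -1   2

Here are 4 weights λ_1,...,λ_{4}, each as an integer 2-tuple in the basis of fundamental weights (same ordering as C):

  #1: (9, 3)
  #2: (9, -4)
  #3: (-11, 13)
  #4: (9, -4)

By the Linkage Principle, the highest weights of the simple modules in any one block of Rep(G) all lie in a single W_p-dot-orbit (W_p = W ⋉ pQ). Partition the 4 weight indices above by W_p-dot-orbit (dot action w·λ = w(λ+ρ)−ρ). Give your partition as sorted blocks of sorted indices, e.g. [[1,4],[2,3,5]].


C ↔ A_2 under row/col permutation; |W(A_2)| = 6.

Alcove-folded reps (p=11, 4 weights, presented ϖ-order):

    λ_1+ρ ↦ (7, 1)
    λ_2+ρ ↦ (7, 3)
    λ_3+ρ ↦ (7, 1)
    λ_4+ρ ↦ (7, 3)

2 distinct reps among the 4 weights ⇒ 2 W_11-linkage classes:

[[1, 3], [2, 4]]


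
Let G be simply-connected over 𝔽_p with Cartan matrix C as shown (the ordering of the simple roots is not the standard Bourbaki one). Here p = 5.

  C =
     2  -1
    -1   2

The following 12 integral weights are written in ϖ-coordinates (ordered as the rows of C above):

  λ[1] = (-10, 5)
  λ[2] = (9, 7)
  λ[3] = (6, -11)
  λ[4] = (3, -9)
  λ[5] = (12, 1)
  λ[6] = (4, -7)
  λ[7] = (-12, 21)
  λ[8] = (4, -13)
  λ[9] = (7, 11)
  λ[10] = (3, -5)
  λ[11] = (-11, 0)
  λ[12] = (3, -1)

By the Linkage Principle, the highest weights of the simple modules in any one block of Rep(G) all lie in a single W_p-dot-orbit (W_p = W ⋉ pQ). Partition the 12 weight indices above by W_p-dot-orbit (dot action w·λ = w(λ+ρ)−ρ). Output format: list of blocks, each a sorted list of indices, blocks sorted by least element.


Type A_2, rank 2, |W|=6; reorder rows/cols to standard.

Each λ_j+ρ reduced to Ā_5; 2-tuples below use C's row order:

  λ_1 → (1, 1) · λ_2 → (2, 0) · λ_3 → (2, 0) · λ_4 → (1, 1) · λ_5 → (2, 0) · λ_6 → (0, 4) · λ_7 → (1, 1) · λ_8 → (2, 0) · λ_9 → (2, 0) · λ_10 → (0, 4) · λ_11 → (4, 0) · λ_12 → (4, 0)

These 12 weights hit 4 W_5-dot-orbits; sizes (3, 5, 2, 2):

[[1, 4, 7], [2, 3, 5, 8, 9], [6, 10], [11, 12]]


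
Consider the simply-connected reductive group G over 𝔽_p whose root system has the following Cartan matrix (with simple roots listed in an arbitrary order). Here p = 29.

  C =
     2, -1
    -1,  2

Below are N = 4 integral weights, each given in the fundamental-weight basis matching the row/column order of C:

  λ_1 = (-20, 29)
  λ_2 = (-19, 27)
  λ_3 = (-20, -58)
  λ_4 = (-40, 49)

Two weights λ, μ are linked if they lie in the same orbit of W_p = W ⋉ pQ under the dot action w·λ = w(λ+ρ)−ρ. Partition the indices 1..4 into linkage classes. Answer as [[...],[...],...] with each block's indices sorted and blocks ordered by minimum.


Cartan matrix: type A_2 (|W|=6); un-permuting the 2 rows.

Folding the 4 weights λ_j+ρ into Ā_29 (reps in the given 2-coord order):

  λ_1 → (18, 10);  λ_2 → (18, 10);  λ_3 → (18, 10);  λ_4 → (8, 10)

Linkage partition of the 4 weights (2 classes, p=29):

[[1, 2, 3], [4]]


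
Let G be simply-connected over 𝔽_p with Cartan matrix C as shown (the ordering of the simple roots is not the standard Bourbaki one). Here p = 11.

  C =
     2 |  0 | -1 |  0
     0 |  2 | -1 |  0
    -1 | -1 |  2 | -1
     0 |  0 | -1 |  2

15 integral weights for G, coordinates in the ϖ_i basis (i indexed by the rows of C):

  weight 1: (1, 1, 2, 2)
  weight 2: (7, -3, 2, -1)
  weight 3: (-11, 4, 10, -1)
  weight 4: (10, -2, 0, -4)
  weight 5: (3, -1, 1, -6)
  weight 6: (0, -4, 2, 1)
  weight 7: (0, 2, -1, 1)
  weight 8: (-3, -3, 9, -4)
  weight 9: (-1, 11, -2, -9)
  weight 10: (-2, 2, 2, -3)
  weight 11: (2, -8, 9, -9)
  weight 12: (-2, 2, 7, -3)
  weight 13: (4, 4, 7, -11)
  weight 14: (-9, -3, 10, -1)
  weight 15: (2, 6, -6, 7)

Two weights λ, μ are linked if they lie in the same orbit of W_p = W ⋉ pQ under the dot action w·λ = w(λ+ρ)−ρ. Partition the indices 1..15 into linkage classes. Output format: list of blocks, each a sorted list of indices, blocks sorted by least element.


Root system D_4: the 4×4 matrix C matches after relabeling.

Alcove-folded reps (p=11, 15 weights, presented ϖ-order):

  λ_1+ρ ↦ (2, 2, 1, 3) · λ_2+ρ ↦ (8, 2, 0, 0) · λ_3+ρ ↦ (5, 0, 0, 5) · λ_4+ρ ↦ (8, 2, 0, 0) · λ_5+ρ ↦ (1, 3, 0, 2) · λ_6+ρ ↦ (1, 3, 0, 2) · λ_7+ρ ↦ (1, 3, 0, 2) · λ_8+ρ ↦ (2, 2, 1, 3) · λ_9+ρ ↦ (8, 2, 0, 0) · λ_10+ρ ↦ (1, 3, 0, 2) · λ_11+ρ ↦ (2, 2, 1, 3) · λ_12+ρ ↦ (1, 3, 0, 2) · λ_13+ρ ↦ (2, 2, 1, 3) · λ_14+ρ ↦ (8, 2, 0, 0) · λ_15+ρ ↦ (2, 2, 1, 3)

Linkage partition of the 15 weights (4 classes, p=11):

[[1, 8, 11, 13, 15], [2, 4, 9, 14], [3], [5, 6, 7, 10, 12]]


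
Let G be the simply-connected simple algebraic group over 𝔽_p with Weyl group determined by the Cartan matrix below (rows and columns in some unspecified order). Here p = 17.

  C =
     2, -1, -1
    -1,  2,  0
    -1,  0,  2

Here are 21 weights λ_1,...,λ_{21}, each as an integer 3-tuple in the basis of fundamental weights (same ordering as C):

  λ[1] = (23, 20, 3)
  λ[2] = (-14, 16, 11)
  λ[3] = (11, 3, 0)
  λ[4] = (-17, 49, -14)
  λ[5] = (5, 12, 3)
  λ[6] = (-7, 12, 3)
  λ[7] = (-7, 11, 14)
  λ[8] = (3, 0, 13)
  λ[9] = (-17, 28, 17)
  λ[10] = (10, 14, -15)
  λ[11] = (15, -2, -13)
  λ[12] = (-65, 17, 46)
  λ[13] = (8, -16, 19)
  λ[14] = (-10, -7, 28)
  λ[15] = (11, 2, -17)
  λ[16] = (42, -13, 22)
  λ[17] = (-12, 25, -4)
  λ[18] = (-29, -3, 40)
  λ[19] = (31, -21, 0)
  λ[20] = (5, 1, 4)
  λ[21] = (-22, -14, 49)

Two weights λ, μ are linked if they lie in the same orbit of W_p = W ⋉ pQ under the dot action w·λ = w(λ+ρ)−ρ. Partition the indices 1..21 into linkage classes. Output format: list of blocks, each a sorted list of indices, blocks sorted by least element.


Dynkin diagram of C (from the 4 off-diagonal −1 entries): A_3.

Folding the 21 weights λ_j+ρ into Ā_17 (reps in the given 3-coord order):

    1: (4, 7, 2)
    2: (12, 4, 1)
    3: (12, 4, 1)
    4: (12, 4, 1)
    5: (4, 7, 2)
    6: (4, 7, 2)
    7: (6, 2, 5)
    8: (3, 1, 12)
    9: (3, 1, 12)
    10: (3, 3, 2)
    11: (3, 1, 12)
    12: (12, 4, 1)
    13: (3, 3, 2)
    14: (3, 3, 2)
    15: (3, 1, 12)
    16: (3, 3, 2)
    17: (3, 3, 2)
    18: (4, 7, 2)
    19: (3, 1, 12)
    20: (6, 2, 5)
    21: (12, 4, 1)

These 21 weights hit 5 W_17-dot-orbits; sizes (4, 5, 2, 5, 5):

[[1, 5, 6, 18], [2, 3, 4, 12, 21], [7, 20], [8, 9, 11, 15, 19], [10, 13, 14, 16, 17]]


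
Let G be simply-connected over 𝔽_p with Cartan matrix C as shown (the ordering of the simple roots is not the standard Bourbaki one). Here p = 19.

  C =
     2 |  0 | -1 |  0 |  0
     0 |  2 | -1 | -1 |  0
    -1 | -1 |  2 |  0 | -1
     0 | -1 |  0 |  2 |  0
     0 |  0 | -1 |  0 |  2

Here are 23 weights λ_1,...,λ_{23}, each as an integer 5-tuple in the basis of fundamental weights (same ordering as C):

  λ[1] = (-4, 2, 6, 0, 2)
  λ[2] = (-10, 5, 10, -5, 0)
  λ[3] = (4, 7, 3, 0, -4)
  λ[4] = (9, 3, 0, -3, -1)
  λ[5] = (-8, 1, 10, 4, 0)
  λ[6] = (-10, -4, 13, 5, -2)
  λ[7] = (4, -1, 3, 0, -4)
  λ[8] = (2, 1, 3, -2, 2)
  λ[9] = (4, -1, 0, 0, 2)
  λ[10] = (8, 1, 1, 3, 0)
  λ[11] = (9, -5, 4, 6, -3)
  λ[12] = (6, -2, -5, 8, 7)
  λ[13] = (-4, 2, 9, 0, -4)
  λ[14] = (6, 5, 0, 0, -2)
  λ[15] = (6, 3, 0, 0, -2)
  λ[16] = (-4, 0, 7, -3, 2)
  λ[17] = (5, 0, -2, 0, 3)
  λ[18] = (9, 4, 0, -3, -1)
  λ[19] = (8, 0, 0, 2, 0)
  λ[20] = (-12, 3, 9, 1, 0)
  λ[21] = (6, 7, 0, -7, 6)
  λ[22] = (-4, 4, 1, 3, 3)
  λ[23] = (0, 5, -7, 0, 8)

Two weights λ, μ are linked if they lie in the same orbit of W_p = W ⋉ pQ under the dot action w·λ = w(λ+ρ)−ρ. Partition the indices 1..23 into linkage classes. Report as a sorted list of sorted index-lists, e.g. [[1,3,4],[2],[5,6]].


Type D_5, rank 5, |W|=1920; reorder rows/cols to standard.

W_19-reps of the 23 weights in Ā_19 (same 5-coord order as C):

  [1] (3, 1, 4, 1, 3);  [2] (9, 1, 1, 3, 1);  [3] (5, 0, 1, 1, 3);  [4] (10, 2, 1, 2, 0);  [5] (7, 4, 0, 1, 1);  [6] (9, 1, 1, 3, 1);  [7] (5, 0, 1, 1, 3);  [8] (3, 1, 4, 1, 3);  [9] (5, 0, 1, 1, 3);  [10] (9, 1, 1, 3, 1);  [11] (9, 1, 1, 3, 1);  [12] (2, 4, 1, 4, 3);  [13] (3, 1, 4, 1, 3);  [14] (7, 4, 0, 1, 1);  [15] (7, 4, 0, 1, 1);  [16] (3, 1, 4, 1, 3);  [17] (5, 0, 1, 1, 3);  [18] (10, 2, 1, 2, 0);  [19] (9, 1, 1, 3, 1);  [20] (10, 2, 1, 2, 0);  [21] (3, 1, 4, 1, 3);  [22] (2, 4, 1, 4, 3);  [23] (5, 0, 1, 1, 3)

The 23 indices split into 6 linkage classes (same alcove rep ⇔ same W_19-dot-orbit):

[[1, 8, 13, 16, 21], [2, 6, 10, 11, 19], [3, 7, 9, 17, 23], [4, 18, 20], [5, 14, 15], [12, 22]]


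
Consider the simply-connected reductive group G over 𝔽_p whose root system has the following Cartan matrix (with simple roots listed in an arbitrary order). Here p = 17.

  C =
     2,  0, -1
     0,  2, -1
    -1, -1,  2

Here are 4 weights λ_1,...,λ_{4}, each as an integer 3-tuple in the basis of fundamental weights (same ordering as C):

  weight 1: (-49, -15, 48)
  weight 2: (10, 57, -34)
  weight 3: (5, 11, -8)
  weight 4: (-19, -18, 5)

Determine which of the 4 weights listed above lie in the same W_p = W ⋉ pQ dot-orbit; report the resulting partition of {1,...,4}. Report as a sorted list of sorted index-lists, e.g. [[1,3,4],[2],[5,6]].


Cartan matrix: type A_3 (|W|=24); un-permuting the 3 rows.

Folding the 4 weights λ_j+ρ into Ā_17 (reps in the given 3-coord order):

  λ_1+ρ ↦ (1, 1, 2);  λ_2+ρ ↦ (2, 1, 9);  λ_3+ρ ↦ (1, 5, 6);  λ_4+ρ ↦ (1, 0, 5)

The 4 indices split into 4 linkage classes (same alcove rep ⇔ same W_17-dot-orbit):

[[1], [2], [3], [4]]


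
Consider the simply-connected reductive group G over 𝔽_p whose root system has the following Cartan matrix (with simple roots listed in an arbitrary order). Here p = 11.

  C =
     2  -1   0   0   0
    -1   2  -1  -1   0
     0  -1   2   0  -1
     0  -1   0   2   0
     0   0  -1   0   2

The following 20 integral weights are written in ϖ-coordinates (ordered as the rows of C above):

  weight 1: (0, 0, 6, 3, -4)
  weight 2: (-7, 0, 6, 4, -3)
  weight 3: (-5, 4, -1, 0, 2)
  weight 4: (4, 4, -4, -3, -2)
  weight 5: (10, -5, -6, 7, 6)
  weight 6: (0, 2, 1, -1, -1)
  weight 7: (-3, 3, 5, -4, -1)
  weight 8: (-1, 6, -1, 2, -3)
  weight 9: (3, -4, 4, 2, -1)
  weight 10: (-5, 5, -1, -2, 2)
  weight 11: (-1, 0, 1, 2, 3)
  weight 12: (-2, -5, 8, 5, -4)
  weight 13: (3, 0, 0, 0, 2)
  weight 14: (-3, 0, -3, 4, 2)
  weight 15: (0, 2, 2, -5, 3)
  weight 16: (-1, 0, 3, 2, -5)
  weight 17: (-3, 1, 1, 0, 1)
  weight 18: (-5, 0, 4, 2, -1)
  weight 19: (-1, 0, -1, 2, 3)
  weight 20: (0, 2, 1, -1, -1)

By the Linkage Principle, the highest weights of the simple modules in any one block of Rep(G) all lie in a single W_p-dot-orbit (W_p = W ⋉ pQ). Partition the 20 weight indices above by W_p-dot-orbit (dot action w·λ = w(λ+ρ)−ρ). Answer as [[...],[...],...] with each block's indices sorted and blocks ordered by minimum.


C ↔ D_5 under row/col permutation; |W(D_5)| = 1920.

W_11-reps of the 20 weights in Ā_11 (same 5-coord order as C):

  λ_1+ρ ↦ (1, 1, 1, 2, 0)
  λ_2+ρ ↦ (1, 3, 2, 0, 0)
  λ_3+ρ ↦ (4, 1, 0, 1, 3)
  λ_4+ρ ↦ (4, 1, 0, 1, 3)
  λ_5+ρ ↦ (2, 0, 2, 1, 2)
  λ_6+ρ ↦ (1, 3, 2, 0, 0)
  λ_7+ρ ↦ (1, 1, 1, 2, 0)
  λ_8+ρ ↦ (0, 1, 0, 3, 4)
  λ_9+ρ ↦ (1, 3, 2, 0, 0)
  λ_10+ρ ↦ (4, 1, 0, 1, 3)
  λ_11+ρ ↦ (0, 1, 0, 3, 4)
  λ_12+ρ ↦ (4, 1, 0, 1, 3)
  λ_13+ρ ↦ (4, 1, 0, 1, 3)
  λ_14+ρ ↦ (1, 1, 1, 2, 0)
  λ_15+ρ ↦ (0, 1, 0, 3, 4)
  λ_16+ρ ↦ (0, 1, 0, 3, 4)
  λ_17+ρ ↦ (2, 0, 2, 1, 2)
  λ_18+ρ ↦ (1, 3, 2, 0, 0)
  λ_19+ρ ↦ (0, 1, 0, 3, 4)
  λ_20+ρ ↦ (1, 3, 2, 0, 0)

These 20 weights hit 5 W_11-dot-orbits; sizes (3, 5, 5, 2, 5):

[[1, 7, 14], [2, 6, 9, 18, 20], [3, 4, 10, 12, 13], [5, 17], [8, 11, 15, 16, 19]]


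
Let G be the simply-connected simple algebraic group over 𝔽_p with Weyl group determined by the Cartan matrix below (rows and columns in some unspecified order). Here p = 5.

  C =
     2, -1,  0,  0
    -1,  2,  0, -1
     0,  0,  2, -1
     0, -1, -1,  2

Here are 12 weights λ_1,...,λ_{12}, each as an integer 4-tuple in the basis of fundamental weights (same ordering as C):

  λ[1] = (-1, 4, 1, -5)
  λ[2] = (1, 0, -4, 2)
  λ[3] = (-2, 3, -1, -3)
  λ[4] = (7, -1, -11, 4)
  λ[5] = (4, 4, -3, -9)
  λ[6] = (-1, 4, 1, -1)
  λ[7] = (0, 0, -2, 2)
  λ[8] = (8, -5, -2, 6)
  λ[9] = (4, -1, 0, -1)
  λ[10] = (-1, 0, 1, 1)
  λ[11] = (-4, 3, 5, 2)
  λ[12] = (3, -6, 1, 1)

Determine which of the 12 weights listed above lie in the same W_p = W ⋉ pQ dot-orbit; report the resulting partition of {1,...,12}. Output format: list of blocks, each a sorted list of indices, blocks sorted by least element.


Type A_4, rank 4, |W|=120; reorder rows/cols to standard.

λ_j+ρ reflected into Ā_5 (⟨·,θ^∨⟩≤5); 4-tuples as given:

  [1] (0, 1, 2, 2)
  [2] (1, 1, 2, 0)
  [3] (1, 1, 2, 0)
  [4] (2, 3, 0, 0)
  [5] (2, 3, 0, 0)
  [6] (2, 3, 0, 0)
  [7] (1, 1, 1, 2)
  [8] (1, 1, 1, 2)
  [9] (4, 0, 0, 0)
  [10] (0, 1, 2, 2)
  [11] (1, 1, 1, 2)
  [12] (1, 1, 1, 2)

Grouping the 12 weights by Ā_5-representative: 5 linkage classes.

[[1, 10], [2, 3], [4, 5, 6], [7, 8, 11, 12], [9]]


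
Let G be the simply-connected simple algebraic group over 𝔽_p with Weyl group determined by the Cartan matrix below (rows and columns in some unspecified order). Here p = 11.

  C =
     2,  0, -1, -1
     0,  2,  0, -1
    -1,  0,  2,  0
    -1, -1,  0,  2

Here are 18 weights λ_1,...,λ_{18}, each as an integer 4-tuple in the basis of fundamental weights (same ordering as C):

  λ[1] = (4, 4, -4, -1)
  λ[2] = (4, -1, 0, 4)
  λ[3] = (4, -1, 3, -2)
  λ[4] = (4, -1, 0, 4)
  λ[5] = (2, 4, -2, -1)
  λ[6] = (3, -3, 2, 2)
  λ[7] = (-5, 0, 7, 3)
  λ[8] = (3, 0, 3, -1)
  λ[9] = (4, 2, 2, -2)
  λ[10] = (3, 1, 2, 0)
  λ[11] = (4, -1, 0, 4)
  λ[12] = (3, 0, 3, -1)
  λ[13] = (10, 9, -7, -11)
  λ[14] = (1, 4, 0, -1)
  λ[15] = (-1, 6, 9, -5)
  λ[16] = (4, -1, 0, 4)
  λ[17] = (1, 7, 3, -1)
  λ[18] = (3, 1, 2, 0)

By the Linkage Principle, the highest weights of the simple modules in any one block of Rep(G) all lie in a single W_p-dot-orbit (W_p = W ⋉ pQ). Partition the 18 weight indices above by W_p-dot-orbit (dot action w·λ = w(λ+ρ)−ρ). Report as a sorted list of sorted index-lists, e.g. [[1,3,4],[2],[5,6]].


A_4 Cartan matrix, 4 simple roots permuted; ρ=(1,1,1,1).

Alcove-folded reps (p=11, 18 weights, presented ϖ-order):

    λ_1 → (2, 5, 3, 0)
    λ_2 → (5, 0, 1, 5)
    λ_3 → (4, 1, 4, 0)
    λ_4 → (5, 0, 1, 5)
    λ_5 → (2, 5, 1, 0)
    λ_6 → (4, 2, 3, 1)
    λ_7 → (4, 1, 4, 0)
    λ_8 → (4, 1, 4, 0)
    λ_9 → (4, 2, 3, 1)
    λ_10 → (4, 2, 3, 1)
    λ_11 → (5, 0, 1, 5)
    λ_12 → (4, 1, 4, 0)
    λ_13 → (5, 0, 1, 5)
    λ_14 → (2, 5, 1, 0)
    λ_15 → (4, 1, 4, 0)
    λ_16 → (5, 0, 1, 5)
    λ_17 → (2, 5, 1, 0)
    λ_18 → (4, 2, 3, 1)

Grouping the 18 weights by Ā_11-representative: 5 linkage classes.

[[1], [2, 4, 11, 13, 16], [3, 7, 8, 12, 15], [5, 14, 17], [6, 9, 10, 18]]


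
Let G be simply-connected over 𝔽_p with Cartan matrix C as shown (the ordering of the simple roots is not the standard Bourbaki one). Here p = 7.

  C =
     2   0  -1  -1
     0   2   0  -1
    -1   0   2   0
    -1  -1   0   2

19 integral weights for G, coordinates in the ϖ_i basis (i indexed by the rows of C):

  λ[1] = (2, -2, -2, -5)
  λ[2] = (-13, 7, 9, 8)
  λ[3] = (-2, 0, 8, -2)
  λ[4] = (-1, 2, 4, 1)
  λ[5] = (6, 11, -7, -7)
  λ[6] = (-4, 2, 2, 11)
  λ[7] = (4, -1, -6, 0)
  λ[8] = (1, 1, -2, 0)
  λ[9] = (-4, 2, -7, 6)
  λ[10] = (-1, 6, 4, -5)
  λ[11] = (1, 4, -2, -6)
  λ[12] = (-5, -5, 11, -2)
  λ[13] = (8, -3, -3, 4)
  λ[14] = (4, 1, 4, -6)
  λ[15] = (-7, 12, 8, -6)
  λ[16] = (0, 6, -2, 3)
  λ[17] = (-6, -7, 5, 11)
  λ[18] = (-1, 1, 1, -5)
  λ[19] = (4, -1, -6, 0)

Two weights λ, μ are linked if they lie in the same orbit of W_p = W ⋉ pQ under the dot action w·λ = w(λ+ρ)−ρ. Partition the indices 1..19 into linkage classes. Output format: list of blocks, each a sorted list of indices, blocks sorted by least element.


Cartan matrix: type A_4 (|W|=120); un-permuting the 4 rows.

W_7-reps of the 19 weights in Ā_7 (same 4-coord order as C):

  [1] (1, 2, 1, 1) · [2] (2, 1, 2, 0) · [3] (0, 0, 5, 1) · [4] (0, 0, 2, 2) · [5] (0, 0, 5, 1) · [6] (2, 1, 2, 0) · [7] (0, 0, 5, 1) · [8] (1, 2, 1, 1) · [9] (4, 2, 0, 0) · [10] (4, 2, 0, 0) · [11] (1, 0, 3, 1) · [12] (2, 1, 2, 0) · [13] (0, 0, 2, 2) · [14] (0, 0, 2, 2) · [15] (1, 2, 1, 1) · [16] (4, 2, 0, 0) · [17] (0, 0, 5, 1) · [18] (0, 0, 2, 2) · [19] (0, 0, 5, 1)

These 19 weights hit 6 W_7-dot-orbits; sizes (3, 3, 5, 4, 3, 1):

[[1, 8, 15], [2, 6, 12], [3, 5, 7, 17, 19], [4, 13, 14, 18], [9, 10, 16], [11]]


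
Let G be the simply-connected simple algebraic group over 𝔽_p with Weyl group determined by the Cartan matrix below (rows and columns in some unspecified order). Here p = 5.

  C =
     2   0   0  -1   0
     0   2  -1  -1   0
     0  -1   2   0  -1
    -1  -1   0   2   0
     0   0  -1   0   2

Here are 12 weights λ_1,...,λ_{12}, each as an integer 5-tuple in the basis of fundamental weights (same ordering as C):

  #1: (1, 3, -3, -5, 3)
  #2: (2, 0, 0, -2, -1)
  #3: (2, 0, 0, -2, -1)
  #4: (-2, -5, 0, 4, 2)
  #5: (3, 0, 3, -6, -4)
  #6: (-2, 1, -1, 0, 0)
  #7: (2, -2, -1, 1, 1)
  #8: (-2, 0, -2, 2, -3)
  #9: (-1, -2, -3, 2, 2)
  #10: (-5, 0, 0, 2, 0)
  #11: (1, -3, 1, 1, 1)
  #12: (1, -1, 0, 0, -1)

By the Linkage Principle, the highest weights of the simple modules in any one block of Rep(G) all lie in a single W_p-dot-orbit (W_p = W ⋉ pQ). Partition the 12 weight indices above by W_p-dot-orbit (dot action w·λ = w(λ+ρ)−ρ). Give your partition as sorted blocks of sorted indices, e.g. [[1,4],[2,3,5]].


Cartan matrix: type A_5 (|W|=720); un-permuting the 5 rows.

W_5-reps of the 12 weights in Ā_5 (same 5-coord order as C):

  [1] (1, 2, 0, 0, 1) · [2] (2, 0, 1, 1, 0) · [3] (2, 0, 1, 1, 0) · [4] (1, 1, 3, 0, 0) · [5] (1, 1, 3, 0, 0) · [6] (1, 2, 0, 0, 1) · [7] (2, 0, 1, 1, 0) · [8] (1, 2, 0, 0, 1) · [9] (0, 2, 1, 0, 0) · [10] (2, 0, 1, 1, 0) · [11] (1, 2, 0, 0, 1) · [12] (2, 0, 1, 1, 0)

Partition of {1..12} into 4 W_5-dot-orbits:

[[1, 6, 8, 11], [2, 3, 7, 10, 12], [4, 5], [9]]


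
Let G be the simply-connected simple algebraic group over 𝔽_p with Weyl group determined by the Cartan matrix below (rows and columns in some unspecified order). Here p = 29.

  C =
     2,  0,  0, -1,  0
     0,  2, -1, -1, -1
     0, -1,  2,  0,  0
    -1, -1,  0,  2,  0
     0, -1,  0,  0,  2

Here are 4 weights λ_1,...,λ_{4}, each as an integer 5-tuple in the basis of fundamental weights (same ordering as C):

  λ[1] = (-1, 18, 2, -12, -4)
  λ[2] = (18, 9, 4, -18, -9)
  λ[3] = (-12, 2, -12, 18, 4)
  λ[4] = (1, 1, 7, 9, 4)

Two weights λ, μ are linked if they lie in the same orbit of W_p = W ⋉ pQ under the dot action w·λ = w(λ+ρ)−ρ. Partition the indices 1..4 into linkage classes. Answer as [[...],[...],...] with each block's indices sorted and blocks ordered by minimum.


D_5 Cartan matrix, 5 simple roots permuted; ρ=(1,1,1,1,1).

Each λ_j+ρ reduced to Ā_29; 5-tuples below use C's row order:

  1: (11, 5, 3, 0, 3) · 2: (2, 2, 8, 0, 5) · 3: (11, 5, 3, 0, 3) · 4: (2, 2, 8, 0, 5)

Partition of {1..4} into 2 W_29-dot-orbits:

[[1, 3], [2, 4]]


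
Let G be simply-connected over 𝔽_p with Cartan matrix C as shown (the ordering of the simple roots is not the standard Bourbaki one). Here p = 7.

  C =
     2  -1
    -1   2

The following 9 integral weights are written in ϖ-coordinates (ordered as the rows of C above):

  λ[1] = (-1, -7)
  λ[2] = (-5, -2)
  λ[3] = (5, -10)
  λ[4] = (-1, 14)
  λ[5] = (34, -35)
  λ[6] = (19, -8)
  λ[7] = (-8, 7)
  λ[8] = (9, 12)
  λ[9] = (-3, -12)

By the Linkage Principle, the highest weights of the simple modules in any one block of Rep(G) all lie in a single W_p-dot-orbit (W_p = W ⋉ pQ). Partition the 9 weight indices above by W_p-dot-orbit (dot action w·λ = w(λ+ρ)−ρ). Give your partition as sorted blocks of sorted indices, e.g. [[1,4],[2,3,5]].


Type A_2, rank 2, |W|=6; reorder rows/cols to standard.

W_7-reps of the 9 weights in Ā_7 (same 2-coord order as C):

  [1] (6, 0)
  [2] (1, 4)
  [3] (1, 4)
  [4] (6, 0)
  [5] (6, 0)
  [6] (6, 0)
  [7] (6, 0)
  [8] (1, 4)
  [9] (1, 4)

These 9 weights hit 2 W_7-dot-orbits; sizes (5, 4):

[[1, 4, 5, 6, 7], [2, 3, 8, 9]]


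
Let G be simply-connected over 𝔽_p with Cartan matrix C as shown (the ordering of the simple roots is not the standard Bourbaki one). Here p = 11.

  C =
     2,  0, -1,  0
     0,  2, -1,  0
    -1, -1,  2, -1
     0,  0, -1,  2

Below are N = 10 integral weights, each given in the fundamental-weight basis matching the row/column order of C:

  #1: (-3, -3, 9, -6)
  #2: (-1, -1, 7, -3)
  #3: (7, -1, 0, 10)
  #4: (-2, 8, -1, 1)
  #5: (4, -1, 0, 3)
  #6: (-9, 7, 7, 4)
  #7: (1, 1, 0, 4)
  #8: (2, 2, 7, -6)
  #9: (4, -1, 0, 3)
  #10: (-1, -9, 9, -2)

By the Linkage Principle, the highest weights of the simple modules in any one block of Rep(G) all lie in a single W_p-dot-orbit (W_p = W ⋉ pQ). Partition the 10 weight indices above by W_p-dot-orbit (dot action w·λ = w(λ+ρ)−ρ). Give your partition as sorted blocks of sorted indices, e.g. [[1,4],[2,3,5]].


Cartan matrix: type D_4 (|W|=192); un-permuting the 4 rows.

W_11-reps of the 10 weights in Ā_11 (same 4-coord order as C):

  λ_1 → (2, 2, 1, 5)
  λ_2 → (0, 0, 3, 2)
  λ_3 → (0, 8, 1, 1)
  λ_4 → (0, 8, 1, 1)
  λ_5 → (5, 0, 1, 4)
  λ_6 → (2, 2, 1, 5)
  λ_7 → (2, 2, 1, 5)
  λ_8 → (0, 0, 3, 2)
  λ_9 → (5, 0, 1, 4)
  λ_10 → (0, 8, 1, 1)

Grouping the 10 weights by Ā_11-representative: 4 linkage classes.

[[1, 6, 7], [2, 8], [3, 4, 10], [5, 9]]


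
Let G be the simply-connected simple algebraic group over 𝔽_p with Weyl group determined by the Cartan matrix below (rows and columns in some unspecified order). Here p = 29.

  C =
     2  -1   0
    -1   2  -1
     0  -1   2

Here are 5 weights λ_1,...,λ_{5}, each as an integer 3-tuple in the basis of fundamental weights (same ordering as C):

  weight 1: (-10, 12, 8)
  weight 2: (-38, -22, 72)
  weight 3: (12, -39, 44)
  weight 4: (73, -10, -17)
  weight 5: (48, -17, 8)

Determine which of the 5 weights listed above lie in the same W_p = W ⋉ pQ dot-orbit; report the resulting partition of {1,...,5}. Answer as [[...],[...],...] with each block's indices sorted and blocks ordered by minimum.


A_3 Cartan matrix, 3 simple roots permuted; ρ=(1,1,1).

W_29-reps of the 5 weights in Ā_29 (same 3-coord order as C):

  λ_1+ρ ↦ (9, 4, 9);  λ_2+ρ ↦ (0, 15, 6);  λ_3+ρ ↦ (9, 4, 9);  λ_4+ρ ↦ (9, 4, 9);  λ_5+ρ ↦ (9, 4, 9)

The 5 indices split into 2 linkage classes (same alcove rep ⇔ same W_29-dot-orbit):

[[1, 3, 4, 5], [2]]


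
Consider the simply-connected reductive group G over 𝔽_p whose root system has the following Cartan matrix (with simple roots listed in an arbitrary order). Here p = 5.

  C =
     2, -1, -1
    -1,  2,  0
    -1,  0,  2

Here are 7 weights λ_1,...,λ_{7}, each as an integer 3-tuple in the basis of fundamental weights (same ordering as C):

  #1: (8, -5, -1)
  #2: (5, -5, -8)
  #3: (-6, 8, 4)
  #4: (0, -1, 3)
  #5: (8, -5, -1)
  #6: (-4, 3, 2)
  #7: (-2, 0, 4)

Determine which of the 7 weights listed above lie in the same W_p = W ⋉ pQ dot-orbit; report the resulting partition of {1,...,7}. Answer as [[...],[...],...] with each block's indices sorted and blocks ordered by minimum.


C ↔ A_3 under row/col permutation; |W(A_3)| = 24.

W_5-reps of the 7 weights in Ā_5 (same 3-coord order as C):

  1: (1, 0, 4)
  2: (3, 1, 0)
  3: (1, 0, 4)
  4: (1, 0, 4)
  5: (1, 0, 4)
  6: (3, 1, 0)
  7: (1, 0, 4)

These 7 weights hit 2 W_5-dot-orbits; sizes (5, 2):

[[1, 3, 4, 5, 7], [2, 6]]


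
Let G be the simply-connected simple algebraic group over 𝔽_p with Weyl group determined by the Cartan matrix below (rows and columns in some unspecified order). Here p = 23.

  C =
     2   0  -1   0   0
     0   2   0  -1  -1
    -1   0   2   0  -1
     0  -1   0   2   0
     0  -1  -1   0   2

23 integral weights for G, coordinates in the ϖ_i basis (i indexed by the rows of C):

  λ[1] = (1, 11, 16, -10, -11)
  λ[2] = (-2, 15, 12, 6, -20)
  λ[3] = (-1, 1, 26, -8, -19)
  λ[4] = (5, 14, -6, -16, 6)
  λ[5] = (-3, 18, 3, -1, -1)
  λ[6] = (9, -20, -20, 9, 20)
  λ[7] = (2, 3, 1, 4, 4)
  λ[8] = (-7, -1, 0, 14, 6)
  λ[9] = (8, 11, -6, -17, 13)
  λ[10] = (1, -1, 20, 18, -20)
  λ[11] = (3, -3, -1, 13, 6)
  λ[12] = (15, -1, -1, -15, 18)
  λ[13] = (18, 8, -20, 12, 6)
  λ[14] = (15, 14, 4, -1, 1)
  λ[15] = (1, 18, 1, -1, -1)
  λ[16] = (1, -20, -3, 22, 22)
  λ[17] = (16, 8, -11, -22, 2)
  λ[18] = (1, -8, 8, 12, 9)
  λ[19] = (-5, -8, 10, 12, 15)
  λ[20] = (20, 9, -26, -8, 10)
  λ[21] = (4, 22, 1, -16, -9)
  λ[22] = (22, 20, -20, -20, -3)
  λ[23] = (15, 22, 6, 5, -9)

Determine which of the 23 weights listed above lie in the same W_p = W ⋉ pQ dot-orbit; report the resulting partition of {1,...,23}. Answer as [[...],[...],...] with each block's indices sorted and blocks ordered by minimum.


A_5 Cartan matrix, 5 simple roots permuted; ρ=(1,1,1,1,1).

Ā_23 reps of the 23 weights (A_5, coords as presented):

  λ_1+ρ ↦ (2, 7, 7, 2, 3)
  λ_2+ρ ↦ (6, 3, 1, 4, 9)
  λ_3+ρ ↦ (4, 2, 0, 12, 5)
  λ_4+ρ ↦ (1, 0, 5, 15, 2)
  λ_5+ρ ↦ (2, 19, 2, 0, 0)
  λ_6+ρ ↦ (2, 7, 7, 2, 3)
  λ_7+ρ ↦ (3, 4, 2, 5, 5)
  λ_8+ρ ↦ (1, 0, 5, 15, 2)
  λ_9+ρ ↦ (3, 4, 2, 5, 5)
  λ_10+ρ ↦ (2, 19, 2, 0, 0)
  λ_11+ρ ↦ (4, 2, 0, 12, 5)
  λ_12+ρ ↦ (4, 2, 0, 12, 5)
  λ_13+ρ ↦ (6, 3, 1, 4, 9)
  λ_14+ρ ↦ (1, 0, 5, 15, 2)
  λ_15+ρ ↦ (2, 19, 2, 0, 0)
  λ_16+ρ ↦ (2, 19, 2, 0, 0)
  λ_17+ρ ↦ (2, 7, 7, 2, 3)
  λ_18+ρ ↦ (2, 7, 7, 2, 3)
  λ_19+ρ ↦ (6, 3, 1, 4, 9)
  λ_20+ρ ↦ (2, 7, 7, 2, 3)
  λ_21+ρ ↦ (1, 0, 5, 15, 2)
  λ_22+ρ ↦ (2, 19, 2, 0, 0)
  λ_23+ρ ↦ (1, 0, 5, 15, 2)

6 distinct reps among the 23 weights ⇒ 6 W_23-linkage classes:

[[1, 6, 17, 18, 20], [2, 13, 19], [3, 11, 12], [4, 8, 14, 21, 23], [5, 10, 15, 16, 22], [7, 9]]


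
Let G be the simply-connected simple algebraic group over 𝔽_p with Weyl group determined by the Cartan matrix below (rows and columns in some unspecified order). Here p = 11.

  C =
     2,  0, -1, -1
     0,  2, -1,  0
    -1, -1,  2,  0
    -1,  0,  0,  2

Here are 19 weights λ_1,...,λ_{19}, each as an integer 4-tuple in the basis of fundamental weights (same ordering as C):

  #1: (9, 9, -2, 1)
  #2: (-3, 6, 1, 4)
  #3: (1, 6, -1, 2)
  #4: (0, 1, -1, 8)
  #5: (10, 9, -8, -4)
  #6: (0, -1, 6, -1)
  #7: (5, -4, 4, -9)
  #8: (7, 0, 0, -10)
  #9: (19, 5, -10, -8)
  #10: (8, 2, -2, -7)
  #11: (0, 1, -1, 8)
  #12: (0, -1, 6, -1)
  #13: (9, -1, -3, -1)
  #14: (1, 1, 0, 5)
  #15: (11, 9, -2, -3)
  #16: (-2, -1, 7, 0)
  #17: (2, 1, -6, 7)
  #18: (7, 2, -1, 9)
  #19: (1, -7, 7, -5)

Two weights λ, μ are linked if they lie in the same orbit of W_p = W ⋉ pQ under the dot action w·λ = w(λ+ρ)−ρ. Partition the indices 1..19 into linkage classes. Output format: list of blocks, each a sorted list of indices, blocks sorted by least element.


A_4 Cartan matrix, 4 simple roots permuted; ρ=(1,1,1,1).

Alcove-folded reps (p=11, 19 weights, presented ϖ-order):

  [1] (1, 1, 0, 8) · [2] (2, 6, 0, 2) · [3] (2, 6, 0, 2) · [4] (1, 1, 0, 8) · [5] (1, 0, 7, 0) · [6] (1, 0, 7, 0) · [7] (2, 3, 0, 6) · [8] (1, 1, 0, 8) · [9] (2, 6, 0, 2) · [10] (2, 2, 1, 6) · [11] (1, 1, 0, 8) · [12] (1, 0, 7, 0) · [13] (8, 2, 0, 0) · [14] (2, 2, 1, 6) · [15] (1, 1, 0, 8) · [16] (1, 0, 7, 0) · [17] (2, 3, 0, 6) · [18] (1, 0, 7, 0) · [19] (2, 6, 0, 2)

6 distinct reps among the 19 weights ⇒ 6 W_11-linkage classes:

[[1, 4, 8, 11, 15], [2, 3, 9, 19], [5, 6, 12, 16, 18], [7, 17], [10, 14], [13]]


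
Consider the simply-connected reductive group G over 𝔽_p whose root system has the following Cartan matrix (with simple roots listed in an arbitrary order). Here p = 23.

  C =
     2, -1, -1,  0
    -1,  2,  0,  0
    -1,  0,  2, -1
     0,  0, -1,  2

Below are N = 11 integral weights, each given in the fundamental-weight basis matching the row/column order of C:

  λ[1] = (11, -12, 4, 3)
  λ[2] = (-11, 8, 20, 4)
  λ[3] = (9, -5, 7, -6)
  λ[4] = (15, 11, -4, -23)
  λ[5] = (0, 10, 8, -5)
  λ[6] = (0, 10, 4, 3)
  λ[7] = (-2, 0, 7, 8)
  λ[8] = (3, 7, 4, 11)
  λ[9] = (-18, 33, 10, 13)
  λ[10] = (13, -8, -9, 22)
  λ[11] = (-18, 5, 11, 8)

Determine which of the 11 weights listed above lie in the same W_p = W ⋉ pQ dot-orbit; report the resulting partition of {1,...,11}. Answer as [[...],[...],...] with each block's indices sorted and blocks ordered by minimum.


Type A_4, rank 4, |W|=120; reorder rows/cols to standard.

λ_j+ρ reflected into Ā_23 (⟨·,θ^∨⟩≤23); 4-tuples as given:

  λ_1 → (1, 11, 5, 4);  λ_2 → (7, 2, 11, 2);  λ_3 → (6, 4, 3, 5);  λ_4 → (7, 2, 11, 2);  λ_5 → (1, 11, 5, 4);  λ_6 → (1, 11, 5, 4);  λ_7 → (1, 0, 7, 9);  λ_8 → (4, 2, 5, 6);  λ_9 → (4, 2, 5, 6);  λ_10 → (1, 0, 7, 9);  λ_11 → (1, 11, 5, 4)

These 11 weights hit 5 W_23-dot-orbits; sizes (4, 2, 1, 2, 2):

[[1, 5, 6, 11], [2, 4], [3], [7, 10], [8, 9]]
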